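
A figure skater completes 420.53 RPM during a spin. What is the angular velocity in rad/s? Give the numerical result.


omega = RPM * 2 * pi / 60
omega = 420.53 * 2 * 3.14159 / 60
omega = 2642.2679 / 60 = 44.0378 rad/s

44.0378 rad/s


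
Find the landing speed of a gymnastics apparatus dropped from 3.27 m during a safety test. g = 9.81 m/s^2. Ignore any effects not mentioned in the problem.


v = sqrt(2 * g * h)
v = sqrt(2 * 9.81 * 3.27)
v = sqrt(64.1574) = 8.0098 m/s

8.0098 m/s


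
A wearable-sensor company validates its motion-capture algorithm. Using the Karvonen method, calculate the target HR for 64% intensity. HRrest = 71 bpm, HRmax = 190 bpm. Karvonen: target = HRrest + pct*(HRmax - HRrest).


Target = HRrest + pct*(HRmax - HRrest)
Heart rate reserve = HRmax - HRrest = 190 - 71 = 119 bpm
Fraction = 64% = 0.64
Target = 71 + 0.64 * 119
Target = 71 + 76.16 = 147.16 bpm

147.16 bpm


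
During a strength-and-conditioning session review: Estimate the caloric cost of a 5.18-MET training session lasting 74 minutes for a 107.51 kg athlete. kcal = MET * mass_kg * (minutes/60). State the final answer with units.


kcal = MET * mass * time_hr
Convert time: 74 min = 1.2333 hr
kcal = 5.18 * 107.51 * 1.2333
kcal = 686.8456 kcal

686.8456 kcal


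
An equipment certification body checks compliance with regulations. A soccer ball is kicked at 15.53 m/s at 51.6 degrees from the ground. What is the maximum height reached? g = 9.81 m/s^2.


H = (v*sin(theta))^2 / (2*g)
vy = v*sin(theta) = 15.53 * sin(51.6 deg) = 12.1708 m/s
H = vy^2 / (2*g) = 148.1274 / (2*9.81)
H = 148.1274 / 19.62 = 7.5498 m

7.5498 m


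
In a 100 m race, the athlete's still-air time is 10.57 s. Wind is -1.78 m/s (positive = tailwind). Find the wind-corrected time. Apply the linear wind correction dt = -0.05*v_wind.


dt = -0.05 * v_wind = -0.05 * -1.78 = 0.089 s
t_corrected = t_still + dt = 10.57 + (0.089)
t_corrected = 10.659 s

10.659 s


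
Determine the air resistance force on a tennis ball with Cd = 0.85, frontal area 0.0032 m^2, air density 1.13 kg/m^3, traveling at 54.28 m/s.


Fd = 0.5 * Cd * rho * A * v^2
Fd = 0.5 * 0.85 * 1.13 * 0.0032 * 54.28^2
v^2 = 2946.3184
Fd = 0.5 * 0.85 * 1.13 * 0.0032 * 2946.3184 = 4.5279 N

4.5279 N


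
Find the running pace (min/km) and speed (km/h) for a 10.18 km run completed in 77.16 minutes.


Pace = time / distance = 77.16 min / 10.18 km = 7.5796 min/km
Speed = distance / time_in_hours = 10.18 / 1.286 hr
Speed = 7.916 km/h

7.5796 min/km, 7.916 km/h


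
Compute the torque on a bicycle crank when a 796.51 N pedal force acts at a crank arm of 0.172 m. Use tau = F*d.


tau = F * d
tau = 796.51 * 0.172
tau = 136.9997 N*m

136.9997 N*m


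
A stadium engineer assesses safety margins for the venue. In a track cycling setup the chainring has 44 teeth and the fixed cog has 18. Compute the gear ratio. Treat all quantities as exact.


GR = front_teeth / rear_teeth
GR = 44 / 18
GR = 2.4444

2.4444


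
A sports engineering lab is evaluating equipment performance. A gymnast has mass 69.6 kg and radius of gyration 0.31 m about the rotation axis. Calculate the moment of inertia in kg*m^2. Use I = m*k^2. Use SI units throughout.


I = m * k^2
I = 69.6 * 0.31^2
I = 69.6 * 0.0961 = 6.6886 kg*m^2

6.6886 kg*m^2


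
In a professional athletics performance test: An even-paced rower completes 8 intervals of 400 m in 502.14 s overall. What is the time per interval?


Split time = total_time / n_laps = 502.14 / 8
Split time = 62.7675 s per lap

62.7675 s


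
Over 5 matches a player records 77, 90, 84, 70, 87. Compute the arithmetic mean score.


Average = sum / n
Sum = 408
Average = 408 / 5 = 81.6

81.6


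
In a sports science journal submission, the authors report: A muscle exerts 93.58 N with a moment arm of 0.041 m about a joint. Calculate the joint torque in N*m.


tau = F * d
tau = 93.58 * 0.041
tau = 3.8368 N*m

3.8368 N*m


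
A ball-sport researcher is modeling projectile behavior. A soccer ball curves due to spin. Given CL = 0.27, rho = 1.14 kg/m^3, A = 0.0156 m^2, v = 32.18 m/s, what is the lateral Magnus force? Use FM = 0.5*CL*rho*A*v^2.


FM = 0.5 * CL * rho * A * v^2
FM = 0.5 * 0.27 * 1.14 * 0.0156 * 32.18^2
v^2 = 1035.5524
FM = 0.5 * 0.27 * 1.14 * 0.0156 * 1035.5524 = 2.4862 N

2.4862 N


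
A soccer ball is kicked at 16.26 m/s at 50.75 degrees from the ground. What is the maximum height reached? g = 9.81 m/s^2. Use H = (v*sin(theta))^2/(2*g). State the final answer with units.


H = (v*sin(theta))^2 / (2*g)
vy = v*sin(theta) = 16.26 * sin(50.75 deg) = 12.5916 m/s
H = vy^2 / (2*g) = 158.549 / (2*9.81)
H = 158.549 / 19.62 = 8.081 m

8.081 m


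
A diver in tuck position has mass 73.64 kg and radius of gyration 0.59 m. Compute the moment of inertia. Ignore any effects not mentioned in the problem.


I = m * k^2
I = 73.64 * 0.59^2
I = 73.64 * 0.3481 = 25.6341 kg*m^2

25.6341 kg*m^2


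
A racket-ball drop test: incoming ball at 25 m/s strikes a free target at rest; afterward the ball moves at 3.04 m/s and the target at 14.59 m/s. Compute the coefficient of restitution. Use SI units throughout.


e = (v2_after - v1_after) / (v1_before - v2_before)
Numerator = 14.59 - 3.04 = 11.55
Denominator = 25 - 0 = 25
e = 11.55 / 25 = 0.462

0.462


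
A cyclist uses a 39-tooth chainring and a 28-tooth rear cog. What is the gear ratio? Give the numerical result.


GR = front_teeth / rear_teeth
GR = 39 / 28
GR = 1.3929

1.3929


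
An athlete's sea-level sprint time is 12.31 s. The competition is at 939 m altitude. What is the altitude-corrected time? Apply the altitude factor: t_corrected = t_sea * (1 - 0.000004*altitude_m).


Correction factor = 1 - 0.000004 * 939 = 0.996244
t_corrected = t_sea * factor = 12.31 * 0.996244
t_corrected = 12.2638 s

12.2638 s


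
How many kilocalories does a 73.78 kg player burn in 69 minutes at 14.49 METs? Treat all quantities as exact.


kcal = MET * mass * time_hr
Convert time: 69 min = 1.15 hr
kcal = 14.49 * 73.78 * 1.15
kcal = 1229.433 kcal

1229.433 kcal


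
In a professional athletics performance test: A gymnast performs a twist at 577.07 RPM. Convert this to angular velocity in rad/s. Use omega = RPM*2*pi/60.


omega = RPM * 2 * pi / 60
omega = 577.07 * 2 * 3.14159 / 60
omega = 3625.8377 / 60 = 60.4306 rad/s

60.4306 rad/s


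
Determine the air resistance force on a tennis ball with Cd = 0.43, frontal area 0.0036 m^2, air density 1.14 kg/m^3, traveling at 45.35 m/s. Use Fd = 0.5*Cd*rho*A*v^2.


Fd = 0.5 * Cd * rho * A * v^2
Fd = 0.5 * 0.43 * 1.14 * 0.0036 * 45.35^2
v^2 = 2056.6225
Fd = 0.5 * 0.43 * 1.14 * 0.0036 * 2056.6225 = 1.8147 N

1.8147 N


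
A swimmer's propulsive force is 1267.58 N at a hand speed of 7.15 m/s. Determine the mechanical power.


P = F * v
P = 1267.58 * 7.15
P = 9063.197 W

9063.197 W


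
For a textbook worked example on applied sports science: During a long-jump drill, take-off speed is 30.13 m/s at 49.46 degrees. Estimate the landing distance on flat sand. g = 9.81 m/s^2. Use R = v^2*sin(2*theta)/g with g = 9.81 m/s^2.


R = v^2 * sin(2*theta) / g
Convert angle to radians: theta = 49.46 deg = 0.8632 rad
sin(2*theta) = sin(1.7265) = 0.9879
R = 30.13^2 * 0.9879 / 9.81
R = 907.8169 * 0.9879 / 9.81 = 91.4208 m

91.4208 m


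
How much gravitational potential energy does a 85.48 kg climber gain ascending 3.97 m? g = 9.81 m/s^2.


PE = m * g * h
PE = 85.48 * 9.81 * 3.97
PE = 838.5588 * 3.97 = 3329.0784 J

3329.0784 J


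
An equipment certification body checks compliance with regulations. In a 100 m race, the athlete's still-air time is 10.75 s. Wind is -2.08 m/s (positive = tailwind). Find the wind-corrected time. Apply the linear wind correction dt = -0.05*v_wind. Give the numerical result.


dt = -0.05 * v_wind = -0.05 * -2.08 = 0.104 s
t_corrected = t_still + dt = 10.75 + (0.104)
t_corrected = 10.854 s

10.854 s


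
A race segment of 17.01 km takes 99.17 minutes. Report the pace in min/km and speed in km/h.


Pace = time / distance = 99.17 min / 17.01 km = 5.8301 min/km
Speed = distance / time_in_hours = 17.01 / 1.6528 hr
Speed = 10.2914 km/h

5.8301 min/km, 10.2914 km/h


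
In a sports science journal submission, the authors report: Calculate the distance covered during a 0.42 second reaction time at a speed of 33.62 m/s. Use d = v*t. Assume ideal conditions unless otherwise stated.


d = v * t
d = 33.62 * 0.42
d = 14.1204 m

14.1204 m


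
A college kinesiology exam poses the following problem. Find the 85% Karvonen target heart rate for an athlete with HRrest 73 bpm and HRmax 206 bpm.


Target = HRrest + pct*(HRmax - HRrest)
Heart rate reserve = HRmax - HRrest = 206 - 73 = 133 bpm
Fraction = 85% = 0.85
Target = 73 + 0.85 * 133
Target = 73 + 113.05 = 186.05 bpm

186.05 bpm


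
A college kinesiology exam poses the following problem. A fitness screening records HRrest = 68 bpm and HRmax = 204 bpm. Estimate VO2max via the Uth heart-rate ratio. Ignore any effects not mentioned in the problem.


VO2max = 15.3 * HRmax / HRrest
VO2max = 15.3 * 204 / 68
VO2max = 3121.2 / 68 = 45.9 mL/kg/min

45.9 mL/kg/min


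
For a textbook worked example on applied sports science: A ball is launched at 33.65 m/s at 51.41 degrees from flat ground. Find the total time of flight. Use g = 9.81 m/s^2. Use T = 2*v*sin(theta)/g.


T = 2*v*sin(theta)/g
sin(theta) = sin(51.41 deg) = 0.7816
T = 2*33.65*0.7816 / 9.81
T = 52.6037 / 9.81 = 5.3622 s

5.3622 s


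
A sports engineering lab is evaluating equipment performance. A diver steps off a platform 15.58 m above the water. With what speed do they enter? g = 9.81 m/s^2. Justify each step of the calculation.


v = sqrt(2 * g * h)
v = sqrt(2 * 9.81 * 15.58)
v = sqrt(305.6796) = 17.4837 m/s

17.4837 m/s


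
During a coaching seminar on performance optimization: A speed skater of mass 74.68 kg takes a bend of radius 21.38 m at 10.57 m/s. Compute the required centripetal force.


Fc = m * v^2 / r
v^2 = 10.57^2 = 111.7249
Fc = 74.68 * 111.7249 / 21.38
Fc = 8343.6155 / 21.38 = 390.2533 N

390.2533 N


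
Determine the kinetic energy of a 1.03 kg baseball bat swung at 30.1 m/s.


KE = 0.5 * m * v^2
KE = 0.5 * 1.03 * 30.1^2
KE = 0.5 * 1.03 * 906.01 = 466.5952 J

466.5952 J


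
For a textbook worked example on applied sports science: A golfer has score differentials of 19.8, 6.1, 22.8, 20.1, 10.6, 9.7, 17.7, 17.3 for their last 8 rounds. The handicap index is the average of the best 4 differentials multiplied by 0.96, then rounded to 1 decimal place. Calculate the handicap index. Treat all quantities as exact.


All differentials: 19.8, 6.1, 22.8, 20.1, 10.6, 9.7, 17.7, 17.3
Sorted: 6.1, 9.7, 10.6, 17.3, 17.7, 19.8, 20.1, 22.8
Best 4: 6.1, 9.7, 10.6, 17.3
Average of best = 43.7 / 4 = 10.925
Raw index = 10.925 * 0.96 = 10.488
Handicap index = round(10.488, 1) = 10.5

10.5


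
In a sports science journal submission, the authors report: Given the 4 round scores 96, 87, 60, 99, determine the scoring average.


Average = sum / n
Sum = 342
Average = 342 / 4 = 85.5

85.5


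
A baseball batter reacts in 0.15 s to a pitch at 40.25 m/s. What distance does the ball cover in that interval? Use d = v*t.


d = v * t
d = 40.25 * 0.15
d = 6.0375 m

6.0375 m


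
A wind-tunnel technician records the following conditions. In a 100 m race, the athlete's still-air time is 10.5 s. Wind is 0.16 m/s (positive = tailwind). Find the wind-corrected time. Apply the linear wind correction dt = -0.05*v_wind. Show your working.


dt = -0.05 * v_wind = -0.05 * 0.16 = -0.008 s
t_corrected = t_still + dt = 10.5 + (-0.008)
t_corrected = 10.492 s

10.492 s


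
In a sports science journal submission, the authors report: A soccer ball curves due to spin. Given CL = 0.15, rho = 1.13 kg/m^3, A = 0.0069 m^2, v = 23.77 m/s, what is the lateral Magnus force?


FM = 0.5 * CL * rho * A * v^2
FM = 0.5 * 0.15 * 1.13 * 0.0069 * 23.77^2
v^2 = 565.0129
FM = 0.5 * 0.15 * 1.13 * 0.0069 * 565.0129 = 0.3304 N

0.3304 N


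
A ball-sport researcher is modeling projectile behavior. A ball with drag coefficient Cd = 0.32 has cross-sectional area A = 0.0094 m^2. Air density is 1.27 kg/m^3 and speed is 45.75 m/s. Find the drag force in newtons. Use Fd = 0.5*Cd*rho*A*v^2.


Fd = 0.5 * Cd * rho * A * v^2
Fd = 0.5 * 0.32 * 1.27 * 0.0094 * 45.75^2
v^2 = 2093.0625
Fd = 0.5 * 0.32 * 1.27 * 0.0094 * 2093.0625 = 3.9979 N

3.9979 N


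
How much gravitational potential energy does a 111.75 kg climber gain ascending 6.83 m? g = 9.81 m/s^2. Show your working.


PE = m * g * h
PE = 111.75 * 9.81 * 6.83
PE = 1096.2675 * 6.83 = 7487.507 J

7487.507 J


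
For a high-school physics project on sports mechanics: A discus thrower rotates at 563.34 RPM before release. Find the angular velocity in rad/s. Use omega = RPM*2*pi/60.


omega = RPM * 2 * pi / 60
omega = 563.34 * 2 * 3.14159 / 60
omega = 3539.5696 / 60 = 58.9928 rad/s

58.9928 rad/s


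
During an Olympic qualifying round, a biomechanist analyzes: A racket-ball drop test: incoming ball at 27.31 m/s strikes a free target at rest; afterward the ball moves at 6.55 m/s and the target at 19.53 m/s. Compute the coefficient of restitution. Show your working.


e = (v2_after - v1_after) / (v1_before - v2_before)
Numerator = 19.53 - 6.55 = 12.98
Denominator = 27.31 - 0 = 27.31
e = 12.98 / 27.31 = 0.4753

0.4753


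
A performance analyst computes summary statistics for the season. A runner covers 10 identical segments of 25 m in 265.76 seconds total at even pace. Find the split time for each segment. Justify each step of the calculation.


Split time = total_time / n_laps = 265.76 / 10
Split time = 26.576 s per lap

26.576 s


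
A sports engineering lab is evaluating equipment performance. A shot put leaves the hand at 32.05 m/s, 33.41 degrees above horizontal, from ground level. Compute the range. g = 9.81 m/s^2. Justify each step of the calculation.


R = v^2 * sin(2*theta) / g
Convert angle to radians: theta = 33.41 deg = 0.5831 rad
sin(2*theta) = sin(1.1662) = 0.9193
R = 32.05^2 * 0.9193 / 9.81
R = 1027.2025 * 0.9193 / 9.81 = 96.2568 m

96.2568 m


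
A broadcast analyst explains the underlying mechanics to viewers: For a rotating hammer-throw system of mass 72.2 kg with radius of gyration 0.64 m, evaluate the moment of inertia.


I = m * k^2
I = 72.2 * 0.64^2
I = 72.2 * 0.4096 = 29.5731 kg*m^2

29.5731 kg*m^2


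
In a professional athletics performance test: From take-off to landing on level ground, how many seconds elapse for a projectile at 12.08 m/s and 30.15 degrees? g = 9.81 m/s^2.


T = 2*v*sin(theta)/g
sin(theta) = sin(30.15 deg) = 0.5023
T = 2*12.08*0.5023 / 9.81
T = 12.1347 / 9.81 = 1.237 s

1.237 s


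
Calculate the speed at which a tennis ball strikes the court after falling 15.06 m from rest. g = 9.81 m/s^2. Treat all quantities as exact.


v = sqrt(2 * g * h)
v = sqrt(2 * 9.81 * 15.06)
v = sqrt(295.4772) = 17.1895 m/s

17.1895 m/s


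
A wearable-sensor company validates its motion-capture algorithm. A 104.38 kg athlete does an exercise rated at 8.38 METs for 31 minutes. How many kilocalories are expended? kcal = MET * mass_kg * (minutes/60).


kcal = MET * mass * time_hr
Convert time: 31 min = 0.5167 hr
kcal = 8.38 * 104.38 * 0.5167
kcal = 451.9306 kcal

451.9306 kcal


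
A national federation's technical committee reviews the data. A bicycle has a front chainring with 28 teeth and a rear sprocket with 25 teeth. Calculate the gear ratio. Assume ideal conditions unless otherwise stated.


GR = front_teeth / rear_teeth
GR = 28 / 25
GR = 1.12

1.12


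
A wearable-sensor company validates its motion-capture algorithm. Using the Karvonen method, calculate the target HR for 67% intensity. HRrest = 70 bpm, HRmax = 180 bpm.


Target = HRrest + pct*(HRmax - HRrest)
Heart rate reserve = HRmax - HRrest = 180 - 70 = 110 bpm
Fraction = 67% = 0.67
Target = 70 + 0.67 * 110
Target = 70 + 73.7 = 143.7 bpm

143.7 bpm


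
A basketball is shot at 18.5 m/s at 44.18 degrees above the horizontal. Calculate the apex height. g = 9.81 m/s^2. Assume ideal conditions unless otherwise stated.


H = (v*sin(theta))^2 / (2*g)
vy = v*sin(theta) = 18.5 * sin(44.18 deg) = 12.8929 m/s
H = vy^2 / (2*g) = 166.2275 / (2*9.81)
H = 166.2275 / 19.62 = 8.4723 m

8.4723 m


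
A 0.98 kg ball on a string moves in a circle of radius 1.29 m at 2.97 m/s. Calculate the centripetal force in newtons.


Fc = m * v^2 / r
v^2 = 2.97^2 = 8.8209
Fc = 0.98 * 8.8209 / 1.29
Fc = 8.6445 / 1.29 = 6.7011 N

6.7011 N


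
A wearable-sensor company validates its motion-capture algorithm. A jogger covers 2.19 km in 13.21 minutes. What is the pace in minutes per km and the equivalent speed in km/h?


Pace = time / distance = 13.21 min / 2.19 km = 6.032 min/km
Speed = distance / time_in_hours = 2.19 / 0.2202 hr
Speed = 9.947 km/h

6.032 min/km, 9.947 km/h


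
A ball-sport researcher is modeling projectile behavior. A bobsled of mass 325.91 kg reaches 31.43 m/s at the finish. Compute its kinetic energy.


KE = 0.5 * m * v^2
KE = 0.5 * 325.91 * 31.43^2
KE = 0.5 * 325.91 * 987.8449 = 160974.2657 J

160974.2657 J


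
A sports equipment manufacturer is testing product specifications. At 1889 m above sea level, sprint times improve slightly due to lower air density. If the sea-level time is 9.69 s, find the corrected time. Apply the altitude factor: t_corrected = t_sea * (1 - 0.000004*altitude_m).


Correction factor = 1 - 0.000004 * 1889 = 0.992444
t_corrected = t_sea * factor = 9.69 * 0.992444
t_corrected = 9.6168 s

9.6168 s


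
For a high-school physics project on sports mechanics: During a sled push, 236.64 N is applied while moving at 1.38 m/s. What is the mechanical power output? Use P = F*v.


P = F * v
P = 236.64 * 1.38
P = 326.5632 W

326.5632 W


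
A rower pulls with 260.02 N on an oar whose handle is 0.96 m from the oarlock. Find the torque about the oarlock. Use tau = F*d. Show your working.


tau = F * d
tau = 260.02 * 0.96
tau = 249.6192 N*m

249.6192 N*m


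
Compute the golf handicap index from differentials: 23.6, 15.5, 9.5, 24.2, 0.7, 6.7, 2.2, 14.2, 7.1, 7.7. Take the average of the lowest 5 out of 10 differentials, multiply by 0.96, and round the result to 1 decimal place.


All differentials: 23.6, 15.5, 9.5, 24.2, 0.7, 6.7, 2.2, 14.2, 7.1, 7.7
Sorted: 0.7, 2.2, 6.7, 7.1, 7.7, 9.5, 14.2, 15.5, 23.6, 24.2
Best 5: 0.7, 2.2, 6.7, 7.1, 7.7
Average of best = 24.4 / 5 = 4.88
Raw index = 4.88 * 0.96 = 4.6848
Handicap index = round(4.6848, 1) = 4.7

4.7


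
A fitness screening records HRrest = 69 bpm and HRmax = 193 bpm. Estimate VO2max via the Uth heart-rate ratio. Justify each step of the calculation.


VO2max = 15.3 * HRmax / HRrest
VO2max = 15.3 * 193 / 69
VO2max = 2952.9 / 69 = 42.7957 mL/kg/min

42.7957 mL/kg/min


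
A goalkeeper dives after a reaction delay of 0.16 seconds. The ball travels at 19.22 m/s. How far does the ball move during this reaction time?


d = v * t
d = 19.22 * 0.16
d = 3.0752 m

3.0752 m


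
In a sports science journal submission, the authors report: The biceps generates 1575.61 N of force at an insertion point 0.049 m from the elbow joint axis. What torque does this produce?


tau = F * d
tau = 1575.61 * 0.049
tau = 77.2049 N*m

77.2049 N*m


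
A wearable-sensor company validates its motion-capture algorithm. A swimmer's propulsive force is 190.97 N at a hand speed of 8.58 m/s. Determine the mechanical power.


P = F * v
P = 190.97 * 8.58
P = 1638.5226 W

1638.5226 W


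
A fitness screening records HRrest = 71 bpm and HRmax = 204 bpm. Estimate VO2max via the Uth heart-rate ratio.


VO2max = 15.3 * HRmax / HRrest
VO2max = 15.3 * 204 / 71
VO2max = 3121.2 / 71 = 43.9606 mL/kg/min

43.9606 mL/kg/min


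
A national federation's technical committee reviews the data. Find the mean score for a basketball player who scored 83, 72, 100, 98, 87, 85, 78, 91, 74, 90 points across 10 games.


Average = sum / n
Sum = 858
Average = 858 / 10 = 85.8

85.8


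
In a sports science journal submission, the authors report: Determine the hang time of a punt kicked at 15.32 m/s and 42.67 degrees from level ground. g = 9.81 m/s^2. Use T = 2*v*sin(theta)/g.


T = 2*v*sin(theta)/g
sin(theta) = sin(42.67 deg) = 0.6778
T = 2*15.32*0.6778 / 9.81
T = 20.767 / 9.81 = 2.1169 s

2.1169 s


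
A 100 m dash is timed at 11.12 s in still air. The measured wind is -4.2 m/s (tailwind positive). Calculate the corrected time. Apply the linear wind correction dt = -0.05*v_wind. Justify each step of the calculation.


dt = -0.05 * v_wind = -0.05 * -4.2 = 0.21 s
t_corrected = t_still + dt = 11.12 + (0.21)
t_corrected = 11.33 s

11.33 s


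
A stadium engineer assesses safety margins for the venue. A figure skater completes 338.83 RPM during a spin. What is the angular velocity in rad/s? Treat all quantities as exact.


omega = RPM * 2 * pi / 60
omega = 338.83 * 2 * 3.14159 / 60
omega = 2128.9317 / 60 = 35.4822 rad/s

35.4822 rad/s


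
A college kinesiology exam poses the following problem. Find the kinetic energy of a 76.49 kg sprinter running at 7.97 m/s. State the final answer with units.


KE = 0.5 * m * v^2
KE = 0.5 * 76.49 * 7.97^2
KE = 0.5 * 76.49 * 63.5209 = 2429.3568 J

2429.3568 J


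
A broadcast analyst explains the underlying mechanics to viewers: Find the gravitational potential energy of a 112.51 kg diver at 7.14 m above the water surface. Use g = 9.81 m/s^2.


PE = m * g * h
PE = 112.51 * 9.81 * 7.14
PE = 1103.7231 * 7.14 = 7880.5829 J

7880.5829 J


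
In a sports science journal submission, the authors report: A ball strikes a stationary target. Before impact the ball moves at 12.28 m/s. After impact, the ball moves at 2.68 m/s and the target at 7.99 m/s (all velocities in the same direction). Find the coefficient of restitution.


e = (v2_after - v1_after) / (v1_before - v2_before)
Numerator = 7.99 - 2.68 = 5.31
Denominator = 12.28 - 0 = 12.28
e = 5.31 / 12.28 = 0.4324

0.4324


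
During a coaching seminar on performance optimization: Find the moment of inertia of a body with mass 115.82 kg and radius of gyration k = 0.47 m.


I = m * k^2
I = 115.82 * 0.47^2
I = 115.82 * 0.2209 = 25.5846 kg*m^2

25.5846 kg*m^2


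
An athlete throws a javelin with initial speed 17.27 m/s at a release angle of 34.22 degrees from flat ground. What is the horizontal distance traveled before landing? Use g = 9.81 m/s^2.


R = v^2 * sin(2*theta) / g
Convert angle to radians: theta = 34.22 deg = 0.5973 rad
sin(2*theta) = sin(1.1945) = 0.93
R = 17.27^2 * 0.93 / 9.81
R = 298.2529 * 0.93 / 9.81 = 28.2758 m

28.2758 m


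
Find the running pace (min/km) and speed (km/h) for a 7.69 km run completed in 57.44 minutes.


Pace = time / distance = 57.44 min / 7.69 km = 7.4694 min/km
Speed = distance / time_in_hours = 7.69 / 0.9573 hr
Speed = 8.0327 km/h

7.4694 min/km, 8.0327 km/h


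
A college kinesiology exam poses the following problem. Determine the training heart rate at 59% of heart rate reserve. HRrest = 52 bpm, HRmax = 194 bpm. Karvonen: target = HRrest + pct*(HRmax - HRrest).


Target = HRrest + pct*(HRmax - HRrest)
Heart rate reserve = HRmax - HRrest = 194 - 52 = 142 bpm
Fraction = 59% = 0.59
Target = 52 + 0.59 * 142
Target = 52 + 83.78 = 135.78 bpm

135.78 bpm


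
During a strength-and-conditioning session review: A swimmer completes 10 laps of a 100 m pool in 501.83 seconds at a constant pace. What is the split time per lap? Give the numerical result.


Split time = total_time / n_laps = 501.83 / 10
Split time = 50.183 s per lap

50.183 s


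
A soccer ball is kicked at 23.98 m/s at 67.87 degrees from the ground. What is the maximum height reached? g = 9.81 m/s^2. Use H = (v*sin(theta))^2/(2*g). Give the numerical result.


H = (v*sin(theta))^2 / (2*g)
vy = v*sin(theta) = 23.98 * sin(67.87 deg) = 22.2134 m/s
H = vy^2 / (2*g) = 493.4365 / (2*9.81)
H = 493.4365 / 19.62 = 25.1497 m

25.1497 m


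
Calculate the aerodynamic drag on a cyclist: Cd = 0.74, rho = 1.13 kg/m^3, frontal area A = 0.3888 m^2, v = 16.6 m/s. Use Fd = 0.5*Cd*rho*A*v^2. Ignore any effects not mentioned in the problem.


Fd = 0.5 * Cd * rho * A * v^2
Fd = 0.5 * 0.74 * 1.13 * 0.3888 * 16.6^2
v^2 = 275.56
Fd = 0.5 * 0.74 * 1.13 * 0.3888 * 275.56 = 44.7943 N

44.7943 N


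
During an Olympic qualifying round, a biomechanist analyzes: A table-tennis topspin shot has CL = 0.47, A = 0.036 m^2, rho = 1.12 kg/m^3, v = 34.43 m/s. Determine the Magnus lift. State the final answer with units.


FM = 0.5 * CL * rho * A * v^2
FM = 0.5 * 0.47 * 1.12 * 0.036 * 34.43^2
v^2 = 1185.4249
FM = 0.5 * 0.47 * 1.12 * 0.036 * 1185.4249 = 11.2321 N

11.2321 N


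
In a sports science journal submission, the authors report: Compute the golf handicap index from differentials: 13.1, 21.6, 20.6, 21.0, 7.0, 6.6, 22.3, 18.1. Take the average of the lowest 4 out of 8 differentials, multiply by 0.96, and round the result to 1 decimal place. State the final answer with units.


All differentials: 13.1, 21.6, 20.6, 21.0, 7.0, 6.6, 22.3, 18.1
Sorted: 6.6, 7.0, 13.1, 18.1, 20.6, 21.0, 21.6, 22.3
Best 4: 6.6, 7.0, 13.1, 18.1
Average of best = 44.8 / 4 = 11.2
Raw index = 11.2 * 0.96 = 10.752
Handicap index = round(10.752, 1) = 10.8

10.8


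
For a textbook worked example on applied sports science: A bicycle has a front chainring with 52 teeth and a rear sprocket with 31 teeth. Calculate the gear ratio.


GR = front_teeth / rear_teeth
GR = 52 / 31
GR = 1.6774

1.6774


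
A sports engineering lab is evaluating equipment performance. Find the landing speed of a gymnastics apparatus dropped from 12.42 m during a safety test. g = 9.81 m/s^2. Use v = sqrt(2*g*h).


v = sqrt(2 * g * h)
v = sqrt(2 * 9.81 * 12.42)
v = sqrt(243.6804) = 15.6103 m/s

15.6103 m/s


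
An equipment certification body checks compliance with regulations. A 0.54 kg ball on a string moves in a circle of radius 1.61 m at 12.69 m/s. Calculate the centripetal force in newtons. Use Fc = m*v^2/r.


Fc = m * v^2 / r
v^2 = 12.69^2 = 161.0361
Fc = 0.54 * 161.0361 / 1.61
Fc = 86.9595 / 1.61 = 54.0121 N

54.0121 N


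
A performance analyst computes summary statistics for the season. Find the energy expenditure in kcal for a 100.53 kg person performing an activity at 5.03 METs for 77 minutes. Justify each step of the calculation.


kcal = MET * mass * time_hr
Convert time: 77 min = 1.2833 hr
kcal = 5.03 * 100.53 * 1.2833
kcal = 648.9379 kcal

648.9379 kcal


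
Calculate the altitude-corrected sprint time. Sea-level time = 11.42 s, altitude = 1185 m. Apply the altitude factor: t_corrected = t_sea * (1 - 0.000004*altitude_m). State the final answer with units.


Correction factor = 1 - 0.000004 * 1185 = 0.99526
t_corrected = t_sea * factor = 11.42 * 0.99526
t_corrected = 11.3659 s

11.3659 s


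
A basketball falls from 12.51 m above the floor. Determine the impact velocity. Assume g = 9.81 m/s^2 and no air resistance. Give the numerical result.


v = sqrt(2 * g * h)
v = sqrt(2 * 9.81 * 12.51)
v = sqrt(245.4462) = 15.6667 m/s

15.6667 m/s


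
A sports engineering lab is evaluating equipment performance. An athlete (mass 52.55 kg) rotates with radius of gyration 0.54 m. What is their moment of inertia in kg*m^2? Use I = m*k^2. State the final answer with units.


I = m * k^2
I = 52.55 * 0.54^2
I = 52.55 * 0.2916 = 15.3236 kg*m^2

15.3236 kg*m^2


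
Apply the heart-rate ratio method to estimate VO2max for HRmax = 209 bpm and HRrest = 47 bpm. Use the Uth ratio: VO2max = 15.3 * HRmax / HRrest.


VO2max = 15.3 * HRmax / HRrest
VO2max = 15.3 * 209 / 47
VO2max = 3197.7 / 47 = 68.0362 mL/kg/min

68.0362 mL/kg/min


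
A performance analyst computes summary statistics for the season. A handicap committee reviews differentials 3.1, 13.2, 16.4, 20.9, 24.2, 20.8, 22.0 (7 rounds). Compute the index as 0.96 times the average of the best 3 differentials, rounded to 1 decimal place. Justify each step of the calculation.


All differentials: 3.1, 13.2, 16.4, 20.9, 24.2, 20.8, 22.0
Sorted: 3.1, 13.2, 16.4, 20.8, 20.9, 22.0, 24.2
Best 3: 3.1, 13.2, 16.4
Average of best = 32.7 / 3 = 10.9
Raw index = 10.9 * 0.96 = 10.464
Handicap index = round(10.464, 1) = 10.5

10.5


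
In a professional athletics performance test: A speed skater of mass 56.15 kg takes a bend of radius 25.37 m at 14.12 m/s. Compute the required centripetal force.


Fc = m * v^2 / r
v^2 = 14.12^2 = 199.3744
Fc = 56.15 * 199.3744 / 25.37
Fc = 11194.8726 / 25.37 = 441.2642 N

441.2642 N


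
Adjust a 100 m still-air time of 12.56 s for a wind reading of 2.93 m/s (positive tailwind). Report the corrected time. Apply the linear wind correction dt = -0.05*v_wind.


dt = -0.05 * v_wind = -0.05 * 2.93 = -0.1465 s
t_corrected = t_still + dt = 12.56 + (-0.1465)
t_corrected = 12.4135 s

12.4135 s


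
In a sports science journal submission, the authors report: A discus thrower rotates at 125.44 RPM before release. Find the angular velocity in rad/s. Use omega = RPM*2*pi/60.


omega = RPM * 2 * pi / 60
omega = 125.44 * 2 * 3.14159 / 60
omega = 788.1628 / 60 = 13.136 rad/s

13.136 rad/s


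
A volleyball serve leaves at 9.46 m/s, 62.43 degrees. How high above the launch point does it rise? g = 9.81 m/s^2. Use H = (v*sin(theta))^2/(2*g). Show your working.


H = (v*sin(theta))^2 / (2*g)
vy = v*sin(theta) = 9.46 * sin(62.43 deg) = 8.3858 m/s
H = vy^2 / (2*g) = 70.3213 / (2*9.81)
H = 70.3213 / 19.62 = 3.5842 m

3.5842 m


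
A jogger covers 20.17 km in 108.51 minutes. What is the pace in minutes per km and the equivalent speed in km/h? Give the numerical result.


Pace = time / distance = 108.51 min / 20.17 km = 5.3798 min/km
Speed = distance / time_in_hours = 20.17 / 1.8085 hr
Speed = 11.1529 km/h

5.3798 min/km, 11.1529 km/h


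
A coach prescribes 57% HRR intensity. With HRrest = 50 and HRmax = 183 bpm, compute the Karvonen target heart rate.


Target = HRrest + pct*(HRmax - HRrest)
Heart rate reserve = HRmax - HRrest = 183 - 50 = 133 bpm
Fraction = 57% = 0.57
Target = 50 + 0.57 * 133
Target = 50 + 75.81 = 125.81 bpm

125.81 bpm


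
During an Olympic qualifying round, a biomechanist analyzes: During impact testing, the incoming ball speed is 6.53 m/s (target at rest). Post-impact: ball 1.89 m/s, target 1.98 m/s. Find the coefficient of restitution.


e = (v2_after - v1_after) / (v1_before - v2_before)
Numerator = 1.98 - 1.89 = 0.09
Denominator = 6.53 - 0 = 6.53
e = 0.09 / 6.53 = 0.0138

0.0138


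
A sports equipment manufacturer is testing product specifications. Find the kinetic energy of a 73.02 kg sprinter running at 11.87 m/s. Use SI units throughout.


KE = 0.5 * m * v^2
KE = 0.5 * 73.02 * 11.87^2
KE = 0.5 * 73.02 * 140.8969 = 5144.1458 J

5144.1458 J


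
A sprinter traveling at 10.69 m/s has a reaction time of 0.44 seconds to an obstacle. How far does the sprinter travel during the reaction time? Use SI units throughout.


d = v * t
d = 10.69 * 0.44
d = 4.7036 m

4.7036 m


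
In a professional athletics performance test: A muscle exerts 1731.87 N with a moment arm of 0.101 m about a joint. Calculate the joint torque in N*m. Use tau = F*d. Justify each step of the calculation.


tau = F * d
tau = 1731.87 * 0.101
tau = 174.9189 N*m

174.9189 N*m


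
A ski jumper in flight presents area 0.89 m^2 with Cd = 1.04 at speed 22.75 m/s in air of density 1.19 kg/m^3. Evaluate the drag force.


Fd = 0.5 * Cd * rho * A * v^2
Fd = 0.5 * 1.04 * 1.19 * 0.89 * 22.75^2
v^2 = 517.5625
Fd = 0.5 * 1.04 * 1.19 * 0.89 * 517.5625 = 285.0382 N

285.0382 N


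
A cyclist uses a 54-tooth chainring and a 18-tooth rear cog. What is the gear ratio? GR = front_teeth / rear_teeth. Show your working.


GR = front_teeth / rear_teeth
GR = 54 / 18
GR = 3

3


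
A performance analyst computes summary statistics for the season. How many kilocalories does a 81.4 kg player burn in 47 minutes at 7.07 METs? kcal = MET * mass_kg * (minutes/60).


kcal = MET * mass * time_hr
Convert time: 47 min = 0.7833 hr
kcal = 7.07 * 81.4 * 0.7833
kcal = 450.8068 kcal

450.8068 kcal


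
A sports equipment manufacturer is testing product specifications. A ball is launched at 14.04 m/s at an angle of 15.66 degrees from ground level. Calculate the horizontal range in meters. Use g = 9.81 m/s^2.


R = v^2 * sin(2*theta) / g
Convert angle to radians: theta = 15.66 deg = 0.2733 rad
sin(2*theta) = sin(0.5466) = 0.5198
R = 14.04^2 * 0.5198 / 9.81
R = 197.1216 * 0.5198 / 9.81 = 10.4452 m

10.4452 m


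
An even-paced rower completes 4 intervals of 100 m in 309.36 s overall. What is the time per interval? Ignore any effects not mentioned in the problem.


Split time = total_time / n_laps = 309.36 / 4
Split time = 77.34 s per lap

77.34 s


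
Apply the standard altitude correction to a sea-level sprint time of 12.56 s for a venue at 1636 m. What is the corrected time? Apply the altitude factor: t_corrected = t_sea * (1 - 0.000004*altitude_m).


Correction factor = 1 - 0.000004 * 1636 = 0.993456
t_corrected = t_sea * factor = 12.56 * 0.993456
t_corrected = 12.4778 s

12.4778 s


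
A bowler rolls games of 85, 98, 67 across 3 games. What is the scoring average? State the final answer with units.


Average = sum / n
Sum = 250
Average = 250 / 3 = 83.3333

83.3333


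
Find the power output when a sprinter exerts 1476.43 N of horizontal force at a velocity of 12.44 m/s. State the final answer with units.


P = F * v
P = 1476.43 * 12.44
P = 18366.7892 W

18366.7892 W


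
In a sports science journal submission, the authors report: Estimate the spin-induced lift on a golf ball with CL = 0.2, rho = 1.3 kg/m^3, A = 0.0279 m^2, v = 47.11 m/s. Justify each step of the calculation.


FM = 0.5 * CL * rho * A * v^2
FM = 0.5 * 0.2 * 1.3 * 0.0279 * 47.11^2
v^2 = 2219.3521
FM = 0.5 * 0.2 * 1.3 * 0.0279 * 2219.3521 = 8.0496 N

8.0496 N


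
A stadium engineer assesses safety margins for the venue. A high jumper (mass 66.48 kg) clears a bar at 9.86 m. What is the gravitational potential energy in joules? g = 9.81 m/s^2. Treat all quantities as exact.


PE = m * g * h
PE = 66.48 * 9.81 * 9.86
PE = 652.1688 * 9.86 = 6430.3844 J

6430.3844 J


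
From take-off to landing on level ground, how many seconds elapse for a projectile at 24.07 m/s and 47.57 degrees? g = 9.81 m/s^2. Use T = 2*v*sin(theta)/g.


T = 2*v*sin(theta)/g
sin(theta) = sin(47.57 deg) = 0.7381
T = 2*24.07*0.7381 / 9.81
T = 35.5322 / 9.81 = 3.622 s

3.622 s


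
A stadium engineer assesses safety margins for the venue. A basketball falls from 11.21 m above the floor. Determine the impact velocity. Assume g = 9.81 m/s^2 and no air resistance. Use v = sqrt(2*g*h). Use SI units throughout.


v = sqrt(2 * g * h)
v = sqrt(2 * 9.81 * 11.21)
v = sqrt(219.9402) = 14.8304 m/s

14.8304 m/s


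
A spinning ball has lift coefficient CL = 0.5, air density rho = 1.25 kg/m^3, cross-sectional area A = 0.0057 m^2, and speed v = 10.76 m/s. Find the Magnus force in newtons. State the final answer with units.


FM = 0.5 * CL * rho * A * v^2
FM = 0.5 * 0.5 * 1.25 * 0.0057 * 10.76^2
v^2 = 115.7776
FM = 0.5 * 0.5 * 1.25 * 0.0057 * 115.7776 = 0.2062 N

0.2062 N


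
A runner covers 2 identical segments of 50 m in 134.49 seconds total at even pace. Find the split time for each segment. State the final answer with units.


Split time = total_time / n_laps = 134.49 / 2
Split time = 67.245 s per lap

67.245 s


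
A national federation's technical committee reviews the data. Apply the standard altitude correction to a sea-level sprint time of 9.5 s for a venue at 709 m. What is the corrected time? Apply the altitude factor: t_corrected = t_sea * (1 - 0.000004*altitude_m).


Correction factor = 1 - 0.000004 * 709 = 0.997164
t_corrected = t_sea * factor = 9.5 * 0.997164
t_corrected = 9.4731 s

9.4731 s


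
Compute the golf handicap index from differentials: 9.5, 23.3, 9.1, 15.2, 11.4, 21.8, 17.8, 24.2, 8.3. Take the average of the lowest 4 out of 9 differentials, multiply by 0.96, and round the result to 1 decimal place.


All differentials: 9.5, 23.3, 9.1, 15.2, 11.4, 21.8, 17.8, 24.2, 8.3
Sorted: 8.3, 9.1, 9.5, 11.4, 15.2, 17.8, 21.8, 23.3, 24.2
Best 4: 8.3, 9.1, 9.5, 11.4
Average of best = 38.3 / 4 = 9.575
Raw index = 9.575 * 0.96 = 9.192
Handicap index = round(9.192, 1) = 9.2

9.2


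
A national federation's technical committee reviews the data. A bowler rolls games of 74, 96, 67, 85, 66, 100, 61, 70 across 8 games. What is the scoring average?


Average = sum / n
Sum = 619
Average = 619 / 8 = 77.375

77.375


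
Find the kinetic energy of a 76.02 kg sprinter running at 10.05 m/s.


KE = 0.5 * m * v^2
KE = 0.5 * 76.02 * 10.05^2
KE = 0.5 * 76.02 * 101.0025 = 3839.105 J

3839.105 J


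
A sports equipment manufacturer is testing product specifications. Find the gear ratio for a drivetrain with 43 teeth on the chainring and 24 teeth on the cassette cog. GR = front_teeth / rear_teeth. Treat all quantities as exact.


GR = front_teeth / rear_teeth
GR = 43 / 24
GR = 1.7917

1.7917


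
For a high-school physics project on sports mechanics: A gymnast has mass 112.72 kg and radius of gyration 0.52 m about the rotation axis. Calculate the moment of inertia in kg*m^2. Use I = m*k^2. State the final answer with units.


I = m * k^2
I = 112.72 * 0.52^2
I = 112.72 * 0.2704 = 30.4795 kg*m^2

30.4795 kg*m^2


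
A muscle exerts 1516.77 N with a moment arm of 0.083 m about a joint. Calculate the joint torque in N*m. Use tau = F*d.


tau = F * d
tau = 1516.77 * 0.083
tau = 125.8919 N*m

125.8919 N*m


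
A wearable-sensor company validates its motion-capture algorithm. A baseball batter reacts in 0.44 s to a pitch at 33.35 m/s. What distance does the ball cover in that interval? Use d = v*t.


d = v * t
d = 33.35 * 0.44
d = 14.674 m

14.674 m


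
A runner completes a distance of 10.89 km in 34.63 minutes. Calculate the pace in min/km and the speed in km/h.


Pace = time / distance = 34.63 min / 10.89 km = 3.18 min/km
Speed = distance / time_in_hours = 10.89 / 0.5772 hr
Speed = 18.868 km/h

3.18 min/km, 18.868 km/h


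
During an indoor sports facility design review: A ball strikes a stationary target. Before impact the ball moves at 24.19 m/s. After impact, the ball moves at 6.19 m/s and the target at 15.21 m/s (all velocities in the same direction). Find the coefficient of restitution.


e = (v2_after - v1_after) / (v1_before - v2_before)
Numerator = 15.21 - 6.19 = 9.02
Denominator = 24.19 - 0 = 24.19
e = 9.02 / 24.19 = 0.3729

0.3729


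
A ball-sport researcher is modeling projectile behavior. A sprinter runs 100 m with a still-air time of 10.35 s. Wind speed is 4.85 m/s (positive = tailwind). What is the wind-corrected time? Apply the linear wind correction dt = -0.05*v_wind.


dt = -0.05 * v_wind = -0.05 * 4.85 = -0.2425 s
t_corrected = t_still + dt = 10.35 + (-0.2425)
t_corrected = 10.1075 s

10.1075 s


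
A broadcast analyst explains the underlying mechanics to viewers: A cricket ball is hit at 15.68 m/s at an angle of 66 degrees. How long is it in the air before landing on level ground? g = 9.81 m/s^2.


T = 2*v*sin(theta)/g
sin(theta) = sin(66 deg) = 0.9135
T = 2*15.68*0.9135 / 9.81
T = 28.6488 / 9.81 = 2.9204 s

2.9204 s


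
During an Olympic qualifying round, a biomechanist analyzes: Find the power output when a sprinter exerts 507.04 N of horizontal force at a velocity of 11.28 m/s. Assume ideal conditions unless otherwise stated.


P = F * v
P = 507.04 * 11.28
P = 5719.4112 W

5719.4112 W


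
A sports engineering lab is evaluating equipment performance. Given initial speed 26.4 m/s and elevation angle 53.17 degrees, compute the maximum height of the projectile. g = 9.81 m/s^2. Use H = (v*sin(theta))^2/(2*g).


H = (v*sin(theta))^2 / (2*g)
vy = v*sin(theta) = 26.4 * sin(53.17 deg) = 21.131 m/s
H = vy^2 / (2*g) = 446.5202 / (2*9.81)
H = 446.5202 / 19.62 = 22.7584 m

22.7584 m
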